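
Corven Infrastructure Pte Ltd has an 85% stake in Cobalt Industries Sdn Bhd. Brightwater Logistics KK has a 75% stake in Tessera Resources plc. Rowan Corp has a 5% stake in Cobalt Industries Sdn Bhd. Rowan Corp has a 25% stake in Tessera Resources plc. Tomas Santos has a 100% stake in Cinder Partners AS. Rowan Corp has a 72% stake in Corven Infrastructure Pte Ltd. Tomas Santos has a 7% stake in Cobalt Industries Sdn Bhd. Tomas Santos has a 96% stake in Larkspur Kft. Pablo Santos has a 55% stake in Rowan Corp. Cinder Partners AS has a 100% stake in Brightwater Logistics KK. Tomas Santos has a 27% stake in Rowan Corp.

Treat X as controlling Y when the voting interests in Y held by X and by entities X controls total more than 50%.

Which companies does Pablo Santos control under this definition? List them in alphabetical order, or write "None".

Cobalt Industries Sdn Bhd, Corven Infrastructure Pte Ltd, Rowan Corp

Pablo holds 55% of Rowan, so Pablo controls Rowan.
Rowan holds 72% of Corven, so Pablo controls Corven.
Corven and Rowan together hold 85% + 5% = 90% of Cobalt, so Pablo controls Cobalt.
No other company's threshold is met.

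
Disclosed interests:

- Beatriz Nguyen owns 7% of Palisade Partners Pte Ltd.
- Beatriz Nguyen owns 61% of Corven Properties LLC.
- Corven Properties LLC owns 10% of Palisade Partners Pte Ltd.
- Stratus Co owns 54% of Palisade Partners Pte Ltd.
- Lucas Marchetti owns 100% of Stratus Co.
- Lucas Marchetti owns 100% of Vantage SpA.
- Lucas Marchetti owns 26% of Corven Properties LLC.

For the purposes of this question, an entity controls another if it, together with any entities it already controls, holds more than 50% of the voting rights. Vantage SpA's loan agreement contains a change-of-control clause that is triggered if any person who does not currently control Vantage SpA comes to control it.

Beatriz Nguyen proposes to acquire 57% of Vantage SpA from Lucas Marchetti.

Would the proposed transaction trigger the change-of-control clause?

Yes

The purchase adds only to Beatriz's holdings (Lucas's stake shrinks), so Beatriz is the only person who could newly come to control Vantage.
Beatriz holds 61% of Corven, so Beatriz controls Corven.
Neither Beatriz nor any entity Beatriz controls holds any voting interest in Vantage.
So before the transaction, Beatriz does not control Vantage.
After the purchase, Beatriz holds 57% of Vantage directly, and Lucas's stake falls to 43%.
Beatriz holds 57% of Vantage, so Beatriz controls Vantage.
Beatriz did not control Vantage before and does after, so the clause is triggered.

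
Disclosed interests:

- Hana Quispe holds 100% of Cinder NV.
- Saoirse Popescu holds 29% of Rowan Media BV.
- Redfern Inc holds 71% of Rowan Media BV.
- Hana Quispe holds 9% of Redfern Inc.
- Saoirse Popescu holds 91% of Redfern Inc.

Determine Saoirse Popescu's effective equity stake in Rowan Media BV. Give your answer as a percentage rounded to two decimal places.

Saoirse reaches Rowan along 2 paths.
Direct stake: 29% = 29%.
Via Redfern: 91% × 71% = 64.61%.
Total: 29% + 64.61% = 93.61%.

93.61%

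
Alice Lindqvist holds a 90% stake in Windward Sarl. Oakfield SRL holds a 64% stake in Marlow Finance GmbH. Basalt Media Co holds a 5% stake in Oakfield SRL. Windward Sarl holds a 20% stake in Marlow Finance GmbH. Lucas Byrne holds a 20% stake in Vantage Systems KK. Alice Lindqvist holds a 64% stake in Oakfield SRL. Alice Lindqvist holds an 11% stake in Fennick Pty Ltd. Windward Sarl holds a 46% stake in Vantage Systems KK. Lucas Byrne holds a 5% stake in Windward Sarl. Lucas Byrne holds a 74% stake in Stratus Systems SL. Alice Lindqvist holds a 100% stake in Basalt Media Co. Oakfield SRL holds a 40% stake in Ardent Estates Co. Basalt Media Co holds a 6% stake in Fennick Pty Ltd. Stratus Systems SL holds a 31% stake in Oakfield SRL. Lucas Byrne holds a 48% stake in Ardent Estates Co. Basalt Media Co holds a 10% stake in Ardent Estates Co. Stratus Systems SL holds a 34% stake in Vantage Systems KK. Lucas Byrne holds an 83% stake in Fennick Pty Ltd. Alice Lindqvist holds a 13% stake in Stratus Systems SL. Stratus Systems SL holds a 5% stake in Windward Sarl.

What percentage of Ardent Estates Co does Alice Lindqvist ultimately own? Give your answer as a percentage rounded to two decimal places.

39.21%

Alice reaches Ardent along 4 paths.
Via Oakfield: 64% × 40% = 25.6%.
Via Basalt → Oakfield: 100% × 5% × 40% = 2%.
Via Stratus → Oakfield: 13% × 31% × 40% = 1.612%.
Via Basalt: 100% × 10% = 10%.
Total: 25.6% + 2% + 1.612% + 10% = 39.212%.
Rounded: 39.21%.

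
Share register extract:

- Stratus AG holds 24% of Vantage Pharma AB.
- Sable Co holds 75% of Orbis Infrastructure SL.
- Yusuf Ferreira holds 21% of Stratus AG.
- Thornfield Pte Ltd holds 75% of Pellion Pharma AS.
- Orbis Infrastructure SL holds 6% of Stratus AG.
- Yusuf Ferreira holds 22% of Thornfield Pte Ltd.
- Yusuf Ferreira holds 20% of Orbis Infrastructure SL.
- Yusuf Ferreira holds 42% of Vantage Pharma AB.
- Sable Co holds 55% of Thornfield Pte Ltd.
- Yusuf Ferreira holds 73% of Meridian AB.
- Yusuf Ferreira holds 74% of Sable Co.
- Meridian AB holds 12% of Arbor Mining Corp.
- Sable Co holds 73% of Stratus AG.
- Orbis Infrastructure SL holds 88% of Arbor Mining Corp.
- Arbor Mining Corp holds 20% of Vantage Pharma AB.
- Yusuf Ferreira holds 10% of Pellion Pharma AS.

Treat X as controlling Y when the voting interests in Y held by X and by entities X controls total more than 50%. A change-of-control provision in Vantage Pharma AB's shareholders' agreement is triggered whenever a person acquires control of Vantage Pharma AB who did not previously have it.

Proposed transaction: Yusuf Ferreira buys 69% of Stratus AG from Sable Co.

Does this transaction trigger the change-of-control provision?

The purchase adds only to Yusuf's holdings (Sable's stake shrinks), so Yusuf is the only person who could newly come to control Vantage.
Yusuf holds 74% of Sable, so Yusuf controls Sable.
Yusuf and Sable together hold 20% + 75% = 95% of Orbis, so Yusuf controls Orbis.
Yusuf and Orbis and Sable together hold 21% + 6% + 73% = 100% of Stratus, so Yusuf controls Stratus.
Yusuf holds 73% of Meridian, so Yusuf controls Meridian.
Meridian and Orbis together hold 12% + 88% = 100% of Arbor, so Yusuf controls Arbor.
Arbor and Yusuf and Stratus together hold 20% + 42% + 24% = 86% of Vantage, so Yusuf controls Vantage.
So Yusuf already controls Vantage before the transaction.
After the purchase, Yusuf's direct stake in Stratus rises to 21% + 69% = 90%, and Sable's stake falls to 4%.
Yusuf controlled Vantage already, so this is not a new person acquiring control; every other person's position is unchanged or reduced.
No new person acquires control, so the clause is not triggered.

No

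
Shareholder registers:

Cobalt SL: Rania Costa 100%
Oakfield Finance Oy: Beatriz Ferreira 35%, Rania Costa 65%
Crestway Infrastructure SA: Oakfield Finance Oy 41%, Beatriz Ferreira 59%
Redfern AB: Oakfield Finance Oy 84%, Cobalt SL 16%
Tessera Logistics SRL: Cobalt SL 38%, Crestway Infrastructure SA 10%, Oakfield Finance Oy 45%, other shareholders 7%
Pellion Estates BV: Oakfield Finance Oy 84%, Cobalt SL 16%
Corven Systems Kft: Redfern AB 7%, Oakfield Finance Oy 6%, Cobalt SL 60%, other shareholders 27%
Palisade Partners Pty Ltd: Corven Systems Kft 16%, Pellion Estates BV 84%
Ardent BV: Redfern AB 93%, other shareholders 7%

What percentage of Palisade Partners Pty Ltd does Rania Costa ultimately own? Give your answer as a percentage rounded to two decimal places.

Rania reaches Palisade along 6 paths.
Via Oakfield → Redfern → Corven: 65% × 84% × 7% × 16% = 0.61152%.
Via Cobalt → Redfern → Corven: 100% × 16% × 7% × 16% = 0.1792%.
Via Oakfield → Corven: 65% × 6% × 16% = 0.624%.
Via Cobalt → Corven: 100% × 60% × 16% = 9.6%.
Via Oakfield → Pellion: 65% × 84% × 84% = 45.864%.
Via Cobalt → Pellion: 100% × 16% × 84% = 13.44%.
Total: 0.61152% + 0.1792% + 0.624% + 9.6% + 45.864% + 13.44% = 70.31872%.
Rounded: 70.32%.

70.32%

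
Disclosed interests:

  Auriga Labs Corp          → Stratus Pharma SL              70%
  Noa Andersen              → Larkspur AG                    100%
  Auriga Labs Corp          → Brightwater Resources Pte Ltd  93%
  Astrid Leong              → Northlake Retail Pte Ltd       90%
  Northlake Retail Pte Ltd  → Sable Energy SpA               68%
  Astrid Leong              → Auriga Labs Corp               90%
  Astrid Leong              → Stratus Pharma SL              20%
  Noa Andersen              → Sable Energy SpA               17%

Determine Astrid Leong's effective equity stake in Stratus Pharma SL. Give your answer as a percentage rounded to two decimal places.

83.00%

Astrid reaches Stratus along 2 paths.
Via Auriga: 90% × 70% = 63%.
Direct stake: 20% = 20%.
Total: 63% + 20% = 83%.
Rounded: 83.00%.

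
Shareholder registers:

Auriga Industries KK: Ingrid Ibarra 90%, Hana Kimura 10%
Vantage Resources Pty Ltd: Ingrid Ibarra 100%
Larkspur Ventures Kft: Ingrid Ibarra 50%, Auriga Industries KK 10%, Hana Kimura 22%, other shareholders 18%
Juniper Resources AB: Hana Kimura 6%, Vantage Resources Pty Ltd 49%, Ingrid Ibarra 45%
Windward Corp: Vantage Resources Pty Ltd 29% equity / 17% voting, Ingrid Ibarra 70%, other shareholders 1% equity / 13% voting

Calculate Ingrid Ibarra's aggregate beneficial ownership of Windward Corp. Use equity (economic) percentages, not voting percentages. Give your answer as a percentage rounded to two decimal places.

Ingrid reaches Windward along 2 paths.
Via Vantage: 100% × 29% = 29%.
Direct stake: 70% = 70%.
Total: 29% + 70% = 99%.
Rounded: 99.00%.

99.00%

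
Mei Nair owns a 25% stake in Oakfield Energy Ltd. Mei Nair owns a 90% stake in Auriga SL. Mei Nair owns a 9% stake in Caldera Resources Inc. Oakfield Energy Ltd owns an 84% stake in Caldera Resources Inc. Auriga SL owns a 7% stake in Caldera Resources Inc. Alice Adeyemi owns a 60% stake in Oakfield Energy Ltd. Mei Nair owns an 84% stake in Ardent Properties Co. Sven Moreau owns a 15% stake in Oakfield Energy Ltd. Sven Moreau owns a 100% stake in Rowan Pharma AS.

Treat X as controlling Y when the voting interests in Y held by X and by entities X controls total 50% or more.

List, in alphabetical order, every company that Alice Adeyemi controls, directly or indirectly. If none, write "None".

Alice holds 60% of Oakfield, so Alice controls Oakfield.
Oakfield holds 84% of Caldera, so Alice controls Caldera.
No other company's threshold is met.

Caldera Resources Inc, Oakfield Energy Ltd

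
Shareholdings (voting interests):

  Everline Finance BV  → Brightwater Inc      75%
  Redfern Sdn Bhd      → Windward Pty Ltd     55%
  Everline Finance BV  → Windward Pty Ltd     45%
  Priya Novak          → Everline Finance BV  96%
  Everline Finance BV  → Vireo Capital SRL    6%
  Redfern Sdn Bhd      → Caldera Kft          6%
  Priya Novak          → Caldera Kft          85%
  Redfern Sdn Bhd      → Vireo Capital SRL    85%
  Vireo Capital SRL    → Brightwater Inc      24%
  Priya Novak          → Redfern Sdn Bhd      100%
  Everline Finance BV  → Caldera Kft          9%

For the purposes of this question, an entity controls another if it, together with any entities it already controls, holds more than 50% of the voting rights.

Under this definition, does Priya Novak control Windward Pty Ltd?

Priya holds 100% of Redfern, so Priya controls Redfern.
Priya holds 96% of Everline, so Priya controls Everline.
Redfern and Everline together hold 55% + 45% = 100% of Windward, so Priya controls Windward.

Yes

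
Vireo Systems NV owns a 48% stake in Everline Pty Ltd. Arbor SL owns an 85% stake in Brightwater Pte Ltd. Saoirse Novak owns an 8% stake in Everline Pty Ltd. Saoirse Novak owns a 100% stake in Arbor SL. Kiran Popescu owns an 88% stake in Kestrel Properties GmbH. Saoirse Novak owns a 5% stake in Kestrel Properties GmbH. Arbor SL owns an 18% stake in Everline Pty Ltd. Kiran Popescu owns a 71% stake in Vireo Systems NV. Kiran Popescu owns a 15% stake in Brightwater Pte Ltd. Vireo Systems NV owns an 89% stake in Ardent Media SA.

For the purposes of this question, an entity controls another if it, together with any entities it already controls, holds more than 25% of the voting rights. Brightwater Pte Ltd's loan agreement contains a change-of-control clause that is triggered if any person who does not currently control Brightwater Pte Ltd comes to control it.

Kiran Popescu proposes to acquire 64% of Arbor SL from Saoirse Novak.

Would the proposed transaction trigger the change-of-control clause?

The purchase adds only to Kiran's holdings (Saoirse's stake shrinks), so Kiran is the only person who could newly come to control Brightwater.
Kiran holds 71% of Vireo, so Kiran controls Vireo.
Kiran holds 88% of Kestrel, so Kiran controls Kestrel.
Vireo holds 89% of Ardent, so Kiran controls Ardent.
Vireo holds 48% of Everline, so Kiran controls Everline.
In Brightwater, Kiran's side holds only 15%, not > 25%.
So before the transaction, Kiran does not control Brightwater.
After the purchase, Kiran holds 64% of Arbor directly, and Saoirse's stake falls to 36%.
Kiran holds 64% of Arbor, so Kiran controls Arbor.
Arbor and Kiran together hold 85% + 15% = 100% of Brightwater, so Kiran controls Brightwater.
Kiran did not control Brightwater before and does after, so the clause is triggered.

Yes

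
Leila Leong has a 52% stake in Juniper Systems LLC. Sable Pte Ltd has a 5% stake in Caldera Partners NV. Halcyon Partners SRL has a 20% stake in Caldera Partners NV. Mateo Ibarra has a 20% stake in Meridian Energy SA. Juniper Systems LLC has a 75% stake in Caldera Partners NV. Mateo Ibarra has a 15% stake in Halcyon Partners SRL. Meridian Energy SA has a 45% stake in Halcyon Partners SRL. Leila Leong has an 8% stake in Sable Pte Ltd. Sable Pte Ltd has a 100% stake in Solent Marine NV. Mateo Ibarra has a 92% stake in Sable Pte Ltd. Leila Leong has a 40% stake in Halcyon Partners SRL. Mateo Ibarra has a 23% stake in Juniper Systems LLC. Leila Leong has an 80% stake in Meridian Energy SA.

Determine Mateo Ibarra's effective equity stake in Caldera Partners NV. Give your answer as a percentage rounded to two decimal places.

26.65%

Mateo reaches Caldera along 4 paths.
Via Juniper: 23% × 75% = 17.25%.
Via Sable: 92% × 5% = 4.6%.
Via Halcyon: 15% × 20% = 3%.
Via Meridian → Halcyon: 20% × 45% × 20% = 1.8%.
Total: 17.25% + 4.6% + 3% + 1.8% = 26.65%.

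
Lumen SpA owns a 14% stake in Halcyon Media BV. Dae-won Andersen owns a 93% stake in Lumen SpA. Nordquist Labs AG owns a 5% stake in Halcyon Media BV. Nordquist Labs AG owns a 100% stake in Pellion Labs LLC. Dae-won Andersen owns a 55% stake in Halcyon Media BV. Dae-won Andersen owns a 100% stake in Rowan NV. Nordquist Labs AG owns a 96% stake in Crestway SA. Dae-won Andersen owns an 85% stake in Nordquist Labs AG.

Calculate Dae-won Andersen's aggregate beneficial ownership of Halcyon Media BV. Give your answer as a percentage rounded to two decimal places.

Dae-won reaches Halcyon along 3 paths.
Direct stake: 55% = 55%.
Via Lumen: 93% × 14% = 13.02%.
Via Nordquist: 85% × 5% = 4.25%.
Total: 55% + 13.02% + 4.25% = 72.27%.

72.27%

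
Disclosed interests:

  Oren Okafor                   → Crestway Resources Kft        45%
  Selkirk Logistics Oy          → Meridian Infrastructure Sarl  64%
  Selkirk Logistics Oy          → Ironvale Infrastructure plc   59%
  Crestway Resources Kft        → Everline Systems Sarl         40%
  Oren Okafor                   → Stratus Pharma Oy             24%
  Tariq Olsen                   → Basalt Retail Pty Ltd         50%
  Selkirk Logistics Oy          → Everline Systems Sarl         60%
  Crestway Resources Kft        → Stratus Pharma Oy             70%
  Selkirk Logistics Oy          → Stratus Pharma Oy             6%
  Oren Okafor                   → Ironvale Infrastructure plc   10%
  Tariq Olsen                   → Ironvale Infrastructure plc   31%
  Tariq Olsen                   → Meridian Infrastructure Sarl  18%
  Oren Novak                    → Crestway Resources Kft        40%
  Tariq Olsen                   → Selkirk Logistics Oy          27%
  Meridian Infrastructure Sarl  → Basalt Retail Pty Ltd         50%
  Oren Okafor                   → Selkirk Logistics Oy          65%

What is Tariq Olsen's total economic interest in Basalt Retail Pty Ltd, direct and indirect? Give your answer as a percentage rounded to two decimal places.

67.64%

Tariq reaches Basalt along 3 paths.
Direct stake: 50% = 50%.
Via Meridian: 18% × 50% = 9%.
Via Selkirk → Meridian: 27% × 64% × 50% = 8.64%.
Total: 50% + 9% + 8.64% = 67.64%.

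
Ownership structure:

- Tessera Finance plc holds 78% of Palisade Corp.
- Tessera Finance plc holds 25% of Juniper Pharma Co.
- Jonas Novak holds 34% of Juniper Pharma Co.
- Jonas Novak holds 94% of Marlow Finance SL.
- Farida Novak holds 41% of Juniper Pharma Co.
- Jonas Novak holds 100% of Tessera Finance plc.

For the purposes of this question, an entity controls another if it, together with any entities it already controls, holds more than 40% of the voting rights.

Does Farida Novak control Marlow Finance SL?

Farida holds 41% of Juniper, so Farida controls Juniper.
Neither Farida nor any entity Farida controls holds any voting interest in Marlow.
So Farida does not control Marlow.

No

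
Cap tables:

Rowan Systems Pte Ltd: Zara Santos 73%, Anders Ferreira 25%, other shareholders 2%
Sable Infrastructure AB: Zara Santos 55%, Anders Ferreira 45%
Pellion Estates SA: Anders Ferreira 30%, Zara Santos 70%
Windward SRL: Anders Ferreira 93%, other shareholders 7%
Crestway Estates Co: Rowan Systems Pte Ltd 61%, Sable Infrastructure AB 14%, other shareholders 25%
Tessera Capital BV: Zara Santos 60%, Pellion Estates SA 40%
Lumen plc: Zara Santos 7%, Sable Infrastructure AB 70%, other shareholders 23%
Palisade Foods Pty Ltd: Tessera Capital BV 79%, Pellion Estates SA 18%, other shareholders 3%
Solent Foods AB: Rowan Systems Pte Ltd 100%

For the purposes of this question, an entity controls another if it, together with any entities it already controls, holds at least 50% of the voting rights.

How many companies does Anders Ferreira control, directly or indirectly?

Anders holds 93% of Windward, so Anders controls Windward.
No other company's threshold is met.
Anders controls 1 company.

1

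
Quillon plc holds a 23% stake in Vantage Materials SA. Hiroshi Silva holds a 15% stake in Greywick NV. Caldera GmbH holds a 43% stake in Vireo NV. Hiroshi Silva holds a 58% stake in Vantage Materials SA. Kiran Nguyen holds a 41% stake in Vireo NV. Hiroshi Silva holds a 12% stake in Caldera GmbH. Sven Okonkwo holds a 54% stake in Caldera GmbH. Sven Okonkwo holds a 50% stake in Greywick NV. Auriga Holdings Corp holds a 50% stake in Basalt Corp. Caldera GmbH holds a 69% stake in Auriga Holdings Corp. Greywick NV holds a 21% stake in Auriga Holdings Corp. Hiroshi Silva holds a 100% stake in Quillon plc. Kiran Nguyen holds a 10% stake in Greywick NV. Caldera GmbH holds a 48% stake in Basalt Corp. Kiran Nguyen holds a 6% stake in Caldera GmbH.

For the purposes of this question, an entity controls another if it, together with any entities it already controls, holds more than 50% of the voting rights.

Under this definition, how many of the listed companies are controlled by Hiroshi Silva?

Hiroshi holds 100% of Quillon, so Hiroshi controls Quillon.
Hiroshi and Quillon together hold 58% + 23% = 81% of Vantage, so Hiroshi controls Vantage.
No other company's threshold is met.
Hiroshi controls 2 companies.

2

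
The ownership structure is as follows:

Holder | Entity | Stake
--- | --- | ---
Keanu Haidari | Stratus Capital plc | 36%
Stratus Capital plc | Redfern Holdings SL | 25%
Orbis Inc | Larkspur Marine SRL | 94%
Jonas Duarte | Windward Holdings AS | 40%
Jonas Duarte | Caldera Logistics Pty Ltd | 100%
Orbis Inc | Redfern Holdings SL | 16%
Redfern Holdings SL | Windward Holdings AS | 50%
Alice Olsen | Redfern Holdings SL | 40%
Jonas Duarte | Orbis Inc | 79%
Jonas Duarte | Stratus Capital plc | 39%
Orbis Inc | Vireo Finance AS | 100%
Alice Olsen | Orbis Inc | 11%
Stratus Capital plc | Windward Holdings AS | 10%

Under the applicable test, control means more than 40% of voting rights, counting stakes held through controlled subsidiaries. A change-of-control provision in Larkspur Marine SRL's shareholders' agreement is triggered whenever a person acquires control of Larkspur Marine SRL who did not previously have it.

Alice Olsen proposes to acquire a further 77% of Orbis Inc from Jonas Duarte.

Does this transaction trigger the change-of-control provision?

The purchase adds only to Alice's holdings (Jonas's stake shrinks), so Alice is the only person who could newly come to control Larkspur.
Alice's largest direct stake is 40% in Redfern, which does not meet the threshold, so Alice controls no company.
Neither Alice nor any entity Alice controls holds any voting interest in Larkspur.
So before the transaction, Alice does not control Larkspur.
After the purchase, Alice's direct stake in Orbis rises to 11% + 77% = 88%, and Jonas's stake falls to 2%.
Alice holds 88% of Orbis, so Alice controls Orbis.
Orbis holds 94% of Larkspur, so Alice controls Larkspur.
Alice did not control Larkspur before and does after, so the clause is triggered.

Yes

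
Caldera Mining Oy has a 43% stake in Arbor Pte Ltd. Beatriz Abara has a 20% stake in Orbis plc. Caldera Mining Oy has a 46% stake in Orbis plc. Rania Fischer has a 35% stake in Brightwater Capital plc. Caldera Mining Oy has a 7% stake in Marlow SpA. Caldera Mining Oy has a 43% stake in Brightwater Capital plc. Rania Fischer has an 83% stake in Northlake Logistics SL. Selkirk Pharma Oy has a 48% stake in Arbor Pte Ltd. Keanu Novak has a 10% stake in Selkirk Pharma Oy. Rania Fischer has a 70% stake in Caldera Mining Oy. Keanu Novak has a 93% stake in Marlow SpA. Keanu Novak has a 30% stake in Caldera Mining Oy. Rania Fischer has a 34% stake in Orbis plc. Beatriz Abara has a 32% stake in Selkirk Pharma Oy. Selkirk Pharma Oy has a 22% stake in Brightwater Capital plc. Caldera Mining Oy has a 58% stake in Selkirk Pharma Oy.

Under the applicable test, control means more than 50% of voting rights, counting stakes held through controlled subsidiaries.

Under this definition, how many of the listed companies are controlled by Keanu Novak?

Keanu holds 93% of Marlow, so Keanu controls Marlow.
No other company's threshold is met.
Keanu controls 1 company.

1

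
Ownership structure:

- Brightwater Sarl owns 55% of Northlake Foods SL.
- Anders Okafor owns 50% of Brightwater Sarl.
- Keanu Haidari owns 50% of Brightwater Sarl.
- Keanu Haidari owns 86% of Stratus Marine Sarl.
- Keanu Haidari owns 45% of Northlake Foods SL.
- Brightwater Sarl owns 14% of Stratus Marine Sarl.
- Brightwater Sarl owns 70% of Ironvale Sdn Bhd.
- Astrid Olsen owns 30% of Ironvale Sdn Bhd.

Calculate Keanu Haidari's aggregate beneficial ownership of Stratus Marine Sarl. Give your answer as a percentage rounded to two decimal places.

Keanu reaches Stratus along 2 paths.
Via Brightwater: 50% × 14% = 7%.
Direct stake: 86% = 86%.
Total: 7% + 86% = 93%.
Rounded: 93.00%.

93.00%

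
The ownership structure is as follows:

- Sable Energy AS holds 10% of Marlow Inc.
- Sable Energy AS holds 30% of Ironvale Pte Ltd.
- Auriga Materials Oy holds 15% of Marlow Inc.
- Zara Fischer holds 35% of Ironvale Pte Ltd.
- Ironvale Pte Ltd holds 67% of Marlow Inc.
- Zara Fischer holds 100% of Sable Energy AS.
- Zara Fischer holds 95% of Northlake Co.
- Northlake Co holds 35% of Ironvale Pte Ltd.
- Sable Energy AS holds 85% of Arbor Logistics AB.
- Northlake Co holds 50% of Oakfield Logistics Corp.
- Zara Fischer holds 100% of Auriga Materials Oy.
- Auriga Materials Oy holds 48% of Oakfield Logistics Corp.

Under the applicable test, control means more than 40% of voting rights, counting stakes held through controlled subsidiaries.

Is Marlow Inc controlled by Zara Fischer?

Zara holds 100% of Sable, so Zara controls Sable.
Zara holds 95% of Northlake, so Zara controls Northlake.
Zara and Northlake and Sable together hold 35% + 35% + 30% = 100% of Ironvale, so Zara controls Ironvale.
Zara holds 100% of Auriga, so Zara controls Auriga.
Ironvale and Auriga and Sable together hold 67% + 15% + 10% = 92% of Marlow, so Zara controls Marlow.

Yes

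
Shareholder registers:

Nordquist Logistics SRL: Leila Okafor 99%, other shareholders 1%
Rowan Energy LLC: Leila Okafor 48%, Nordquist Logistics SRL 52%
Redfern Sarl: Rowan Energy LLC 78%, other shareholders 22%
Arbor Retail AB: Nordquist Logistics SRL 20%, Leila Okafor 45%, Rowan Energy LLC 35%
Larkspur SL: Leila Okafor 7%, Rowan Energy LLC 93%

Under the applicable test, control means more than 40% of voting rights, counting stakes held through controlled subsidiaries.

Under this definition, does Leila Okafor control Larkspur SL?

Yes

Leila holds 99% of Nordquist, so Leila controls Nordquist.
Leila and Nordquist together hold 48% + 52% = 100% of Rowan, so Leila controls Rowan.
Leila and Rowan together hold 7% + 93% = 100% of Larkspur, so Leila controls Larkspur.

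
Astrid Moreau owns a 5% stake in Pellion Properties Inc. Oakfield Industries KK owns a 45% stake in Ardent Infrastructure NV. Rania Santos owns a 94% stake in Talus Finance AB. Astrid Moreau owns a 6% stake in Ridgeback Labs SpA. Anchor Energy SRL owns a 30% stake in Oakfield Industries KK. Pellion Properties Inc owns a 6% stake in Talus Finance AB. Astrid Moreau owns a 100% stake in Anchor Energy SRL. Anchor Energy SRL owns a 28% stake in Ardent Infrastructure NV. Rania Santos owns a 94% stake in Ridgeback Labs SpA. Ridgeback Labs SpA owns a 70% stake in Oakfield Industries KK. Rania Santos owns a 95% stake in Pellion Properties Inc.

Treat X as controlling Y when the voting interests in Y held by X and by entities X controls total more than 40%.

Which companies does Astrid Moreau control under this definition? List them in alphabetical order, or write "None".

Astrid holds 100% of Anchor, so Astrid controls Anchor.
No other company's threshold is met.

Anchor Energy SRL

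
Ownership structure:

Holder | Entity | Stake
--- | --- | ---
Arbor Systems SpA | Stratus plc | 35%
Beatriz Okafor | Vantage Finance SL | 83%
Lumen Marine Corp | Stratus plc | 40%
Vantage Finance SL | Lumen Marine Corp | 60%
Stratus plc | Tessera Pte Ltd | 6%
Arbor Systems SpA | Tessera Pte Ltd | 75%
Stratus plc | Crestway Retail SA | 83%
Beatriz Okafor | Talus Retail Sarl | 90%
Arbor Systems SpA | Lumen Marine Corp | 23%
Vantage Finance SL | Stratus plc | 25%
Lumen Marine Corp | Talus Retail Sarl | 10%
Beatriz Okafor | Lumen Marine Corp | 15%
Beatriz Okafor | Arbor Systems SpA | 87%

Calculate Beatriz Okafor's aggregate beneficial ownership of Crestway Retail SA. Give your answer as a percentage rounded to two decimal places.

70.65%

Beatriz reaches Crestway along 5 paths.
Via Arbor → Stratus: 87% × 35% × 83% = 25.2735%.
Via Arbor → Lumen → Stratus: 87% × 23% × 40% × 83% = 6.64332%.
Via Lumen → Stratus: 15% × 40% × 83% = 4.98%.
Via Vantage → Lumen → Stratus: 83% × 60% × 40% × 83% = 16.5336%.
Via Vantage → Stratus: 83% × 25% × 83% = 17.2225%.
Total: 25.2735% + 6.64332% + 4.98% + 16.5336% + 17.2225% = 70.65292%.
Rounded: 70.65%.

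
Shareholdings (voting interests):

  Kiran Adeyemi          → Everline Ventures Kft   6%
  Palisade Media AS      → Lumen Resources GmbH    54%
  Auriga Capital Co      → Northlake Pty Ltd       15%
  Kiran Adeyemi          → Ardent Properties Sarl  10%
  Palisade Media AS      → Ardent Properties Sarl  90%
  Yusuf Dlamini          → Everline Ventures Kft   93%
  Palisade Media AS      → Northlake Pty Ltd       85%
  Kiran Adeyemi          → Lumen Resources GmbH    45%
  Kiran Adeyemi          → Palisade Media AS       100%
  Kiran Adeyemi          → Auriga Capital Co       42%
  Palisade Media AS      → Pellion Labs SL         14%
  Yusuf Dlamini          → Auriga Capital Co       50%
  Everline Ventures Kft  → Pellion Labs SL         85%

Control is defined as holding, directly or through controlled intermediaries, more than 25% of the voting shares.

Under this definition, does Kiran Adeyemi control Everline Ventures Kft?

No

Kiran holds 100% of Palisade, so Kiran controls Palisade.
Palisade and Kiran together hold 90% + 10% = 100% of Ardent, so Kiran controls Ardent.
Kiran holds 42% of Auriga, so Kiran controls Auriga.
Kiran and Palisade together hold 45% + 54% = 99% of Lumen, so Kiran controls Lumen.
Auriga and Palisade together hold 15% + 85% = 100% of Northlake, so Kiran controls Northlake.
In Everline, Kiran's side holds only 6%, not > 25%.
So Kiran does not control Everline.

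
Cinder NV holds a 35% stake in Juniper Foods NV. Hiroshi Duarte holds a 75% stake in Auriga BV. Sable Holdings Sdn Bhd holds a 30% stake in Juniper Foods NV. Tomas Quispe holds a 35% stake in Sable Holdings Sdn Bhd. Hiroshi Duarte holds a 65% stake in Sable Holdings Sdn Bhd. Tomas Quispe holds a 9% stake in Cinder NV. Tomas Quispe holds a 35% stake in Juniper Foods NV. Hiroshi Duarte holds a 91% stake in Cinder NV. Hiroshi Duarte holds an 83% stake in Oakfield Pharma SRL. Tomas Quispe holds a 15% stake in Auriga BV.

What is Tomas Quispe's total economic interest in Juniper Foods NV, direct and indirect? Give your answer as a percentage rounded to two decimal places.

Tomas reaches Juniper along 3 paths.
Via Cinder: 9% × 35% = 3.15%.
Direct stake: 35% = 35%.
Via Sable: 35% × 30% = 10.5%.
Total: 3.15% + 35% + 10.5% = 48.65%.

48.65%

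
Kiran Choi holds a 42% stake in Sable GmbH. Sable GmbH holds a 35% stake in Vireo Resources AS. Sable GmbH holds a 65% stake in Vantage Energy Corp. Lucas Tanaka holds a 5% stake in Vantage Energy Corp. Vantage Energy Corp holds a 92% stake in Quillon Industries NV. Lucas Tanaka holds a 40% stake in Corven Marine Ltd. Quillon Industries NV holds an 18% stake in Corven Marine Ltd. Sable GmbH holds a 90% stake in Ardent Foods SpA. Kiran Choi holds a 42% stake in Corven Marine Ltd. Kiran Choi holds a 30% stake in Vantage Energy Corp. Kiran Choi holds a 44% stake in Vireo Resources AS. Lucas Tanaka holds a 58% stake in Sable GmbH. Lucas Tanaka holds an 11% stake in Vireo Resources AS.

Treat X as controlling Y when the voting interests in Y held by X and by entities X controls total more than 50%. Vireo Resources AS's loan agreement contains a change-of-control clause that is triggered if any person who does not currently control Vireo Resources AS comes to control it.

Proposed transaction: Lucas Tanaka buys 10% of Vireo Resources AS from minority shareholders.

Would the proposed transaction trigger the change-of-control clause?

The purchase changes only Lucas's holdings, so Lucas is the only person who could newly come to control Vireo.
Lucas holds 58% of Sable, so Lucas controls Sable.
Sable and Lucas together hold 65% + 5% = 70% of Vantage, so Lucas controls Vantage.
Vantage holds 92% of Quillon, so Lucas controls Quillon.
Quillon and Lucas together hold 18% + 40% = 58% of Corven, so Lucas controls Corven.
Sable holds 90% of Ardent, so Lucas controls Ardent.
In Vireo, Lucas's side holds only 11% + 35% = 46%, not > 50%.
So before the transaction, Lucas does not control Vireo.
After the purchase, Lucas's direct stake in Vireo rises to 11% + 10% = 21%.
Lucas and Sable together hold 21% + 35% = 56% of Vireo, so Lucas controls Vireo.
Lucas did not control Vireo before and does after, so the clause is triggered.

Yes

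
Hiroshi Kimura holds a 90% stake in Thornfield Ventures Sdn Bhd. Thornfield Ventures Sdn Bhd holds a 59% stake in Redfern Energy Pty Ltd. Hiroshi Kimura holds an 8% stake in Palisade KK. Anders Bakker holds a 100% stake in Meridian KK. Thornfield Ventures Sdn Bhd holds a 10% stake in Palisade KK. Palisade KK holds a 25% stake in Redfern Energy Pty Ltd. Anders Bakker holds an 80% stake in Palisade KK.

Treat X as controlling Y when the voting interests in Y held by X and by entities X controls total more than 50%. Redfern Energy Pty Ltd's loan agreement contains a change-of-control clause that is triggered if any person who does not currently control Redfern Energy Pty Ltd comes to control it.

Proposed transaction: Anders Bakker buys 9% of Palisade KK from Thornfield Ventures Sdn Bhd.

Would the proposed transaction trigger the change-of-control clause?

No

The purchase adds only to Anders's holdings (Thornfield's stake shrinks), so Anders is the only person who could newly come to control Redfern.
Anders holds 80% of Palisade, so Anders controls Palisade.
Anders holds 100% of Meridian, so Anders controls Meridian.
In Redfern, Anders's side holds only 25%, not > 50%.
So before the transaction, Anders does not control Redfern.
After the purchase, Anders's direct stake in Palisade rises to 80% + 9% = 89%, and Thornfield's stake falls to 1%.
Anders holds 89% of Palisade, so Anders controls Palisade.
After the transaction, Anders's side holds 25% of Redfern, not > 50%, so Anders still does not control Redfern.
No new person acquires control, so the clause is not triggered.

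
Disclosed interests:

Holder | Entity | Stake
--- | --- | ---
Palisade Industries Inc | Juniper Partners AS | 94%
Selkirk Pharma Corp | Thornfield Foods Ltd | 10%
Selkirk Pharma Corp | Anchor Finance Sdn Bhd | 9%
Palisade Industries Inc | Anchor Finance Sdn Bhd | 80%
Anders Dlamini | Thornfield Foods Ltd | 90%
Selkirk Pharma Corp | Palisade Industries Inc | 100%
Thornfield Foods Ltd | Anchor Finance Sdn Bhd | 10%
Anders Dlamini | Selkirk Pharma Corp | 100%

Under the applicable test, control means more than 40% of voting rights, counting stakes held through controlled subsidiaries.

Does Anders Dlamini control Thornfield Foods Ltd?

Anders holds 100% of Selkirk, so Anders controls Selkirk.
Selkirk and Anders together hold 10% + 90% = 100% of Thornfield, so Anders controls Thornfield.

Yes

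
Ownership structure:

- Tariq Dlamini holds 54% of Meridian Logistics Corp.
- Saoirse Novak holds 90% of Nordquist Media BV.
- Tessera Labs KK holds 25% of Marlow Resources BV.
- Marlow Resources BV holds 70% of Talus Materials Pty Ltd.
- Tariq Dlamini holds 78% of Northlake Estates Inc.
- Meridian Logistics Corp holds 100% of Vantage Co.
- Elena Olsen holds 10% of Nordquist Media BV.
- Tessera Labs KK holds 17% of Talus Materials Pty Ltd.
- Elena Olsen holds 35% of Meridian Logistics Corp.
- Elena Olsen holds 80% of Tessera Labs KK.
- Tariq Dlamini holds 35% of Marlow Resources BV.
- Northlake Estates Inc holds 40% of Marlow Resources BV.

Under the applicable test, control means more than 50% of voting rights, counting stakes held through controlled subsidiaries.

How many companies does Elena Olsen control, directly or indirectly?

1

Elena holds 80% of Tessera, so Elena controls Tessera.
No other company's threshold is met.
Elena controls 1 company.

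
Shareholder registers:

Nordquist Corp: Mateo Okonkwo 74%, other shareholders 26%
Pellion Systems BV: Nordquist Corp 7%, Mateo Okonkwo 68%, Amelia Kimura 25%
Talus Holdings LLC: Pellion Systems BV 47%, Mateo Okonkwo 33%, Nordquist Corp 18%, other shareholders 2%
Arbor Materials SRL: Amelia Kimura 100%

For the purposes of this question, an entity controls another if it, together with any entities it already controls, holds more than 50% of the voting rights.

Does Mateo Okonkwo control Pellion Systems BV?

Yes

Mateo holds 74% of Nordquist, so Mateo controls Nordquist.
Nordquist and Mateo together hold 7% + 68% = 75% of Pellion, so Mateo controls Pellion.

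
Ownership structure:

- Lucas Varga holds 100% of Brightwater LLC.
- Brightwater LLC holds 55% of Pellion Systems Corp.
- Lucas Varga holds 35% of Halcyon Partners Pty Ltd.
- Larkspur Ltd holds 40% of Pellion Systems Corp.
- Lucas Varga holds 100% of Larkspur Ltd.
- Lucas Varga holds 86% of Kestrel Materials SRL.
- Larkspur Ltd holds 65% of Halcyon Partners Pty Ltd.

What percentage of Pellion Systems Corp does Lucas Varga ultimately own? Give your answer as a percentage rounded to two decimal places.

Lucas reaches Pellion along 2 paths.
Via Brightwater: 100% × 55% = 55%.
Via Larkspur: 100% × 40% = 40%.
Total: 55% + 40% = 95%.
Rounded: 95.00%.

95.00%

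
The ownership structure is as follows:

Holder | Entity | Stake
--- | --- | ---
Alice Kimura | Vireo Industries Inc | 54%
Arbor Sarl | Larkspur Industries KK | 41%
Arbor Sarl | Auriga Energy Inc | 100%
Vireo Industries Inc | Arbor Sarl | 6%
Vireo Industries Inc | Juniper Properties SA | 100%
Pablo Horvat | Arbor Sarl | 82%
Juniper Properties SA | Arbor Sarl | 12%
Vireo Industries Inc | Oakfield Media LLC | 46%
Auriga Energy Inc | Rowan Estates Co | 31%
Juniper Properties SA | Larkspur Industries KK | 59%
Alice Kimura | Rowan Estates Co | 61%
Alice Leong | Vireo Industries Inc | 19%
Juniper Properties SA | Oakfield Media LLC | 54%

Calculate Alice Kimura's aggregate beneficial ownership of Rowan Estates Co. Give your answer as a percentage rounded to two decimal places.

64.01%

Alice Kimura reaches Rowan along 3 paths.
Via Vireo → Arbor → Auriga: 54% × 6% × 100% × 31% = 1.0044%.
Via Vireo → Juniper → Arbor → Auriga: 54% × 100% × 12% × 100% × 31% = 2.0088%.
Direct stake: 61% = 61%.
Total: 1.0044% + 2.0088% + 61% = 64.0132%.
Rounded: 64.01%.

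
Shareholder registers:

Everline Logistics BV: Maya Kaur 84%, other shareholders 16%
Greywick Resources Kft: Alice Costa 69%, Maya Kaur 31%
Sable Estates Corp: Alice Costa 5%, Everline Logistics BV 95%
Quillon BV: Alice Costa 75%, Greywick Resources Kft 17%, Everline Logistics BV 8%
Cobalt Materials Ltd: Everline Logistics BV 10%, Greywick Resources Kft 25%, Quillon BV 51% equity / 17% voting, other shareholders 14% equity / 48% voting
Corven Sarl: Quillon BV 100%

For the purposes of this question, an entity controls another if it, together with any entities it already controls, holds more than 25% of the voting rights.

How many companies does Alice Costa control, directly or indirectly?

Alice holds 69% of Greywick, so Alice controls Greywick.
Alice and Greywick together hold 75% + 17% = 92% of Quillon, so Alice controls Quillon.
Greywick and Quillon together hold 25% + 17% = 42% of Cobalt, so Alice controls Cobalt.
Quillon holds 100% of Corven, so Alice controls Corven.
No other company's threshold is met.
Alice controls 4 companies.

4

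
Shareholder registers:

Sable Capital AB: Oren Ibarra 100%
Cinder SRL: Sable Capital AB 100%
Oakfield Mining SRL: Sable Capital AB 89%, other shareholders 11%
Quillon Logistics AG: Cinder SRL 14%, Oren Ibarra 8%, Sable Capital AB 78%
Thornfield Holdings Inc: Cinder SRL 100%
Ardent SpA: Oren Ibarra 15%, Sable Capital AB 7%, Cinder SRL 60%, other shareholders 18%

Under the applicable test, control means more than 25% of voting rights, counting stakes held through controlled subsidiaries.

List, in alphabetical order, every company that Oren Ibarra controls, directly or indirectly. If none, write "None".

Oren holds 100% of Sable, so Oren controls Sable.
Sable holds 100% of Cinder, so Oren controls Cinder.
Sable holds 89% of Oakfield, so Oren controls Oakfield.
Cinder and Oren and Sable together hold 14% + 8% + 78% = 100% of Quillon, so Oren controls Quillon.
Cinder holds 100% of Thornfield, so Oren controls Thornfield.
Oren and Sable and Cinder together hold 15% + 7% + 60% = 82% of Ardent, so Oren controls Ardent.

Ardent SpA, Cinder SRL, Oakfield Mining SRL, Quillon Logistics AG, Sable Capital AB, Thornfield Holdings Inc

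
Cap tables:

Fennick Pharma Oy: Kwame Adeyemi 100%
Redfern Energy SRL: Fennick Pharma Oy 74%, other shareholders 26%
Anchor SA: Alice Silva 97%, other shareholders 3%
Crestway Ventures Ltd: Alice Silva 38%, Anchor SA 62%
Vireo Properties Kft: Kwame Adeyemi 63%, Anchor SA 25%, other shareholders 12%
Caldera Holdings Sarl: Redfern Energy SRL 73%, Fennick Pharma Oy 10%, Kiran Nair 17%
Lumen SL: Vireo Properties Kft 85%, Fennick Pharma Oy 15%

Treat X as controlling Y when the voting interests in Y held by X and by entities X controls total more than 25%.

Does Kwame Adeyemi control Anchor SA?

No

Kwame holds 100% of Fennick, so Kwame controls Fennick.
Fennick holds 74% of Redfern, so Kwame controls Redfern.
Kwame holds 63% of Vireo, so Kwame controls Vireo.
Redfern and Fennick together hold 73% + 10% = 83% of Caldera, so Kwame controls Caldera.
Vireo and Fennick together hold 85% + 15% = 100% of Lumen, so Kwame controls Lumen.
Neither Kwame nor any entity Kwame controls holds any voting interest in Anchor.
So Kwame does not control Anchor.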